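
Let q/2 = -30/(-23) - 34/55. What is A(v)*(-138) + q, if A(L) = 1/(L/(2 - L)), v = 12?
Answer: 147211/1265 ≈ 116.37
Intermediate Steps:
q = 1736/1265 (q = 2*(-30/(-23) - 34/55) = 2*(-30*(-1/23) - 34*1/55) = 2*(30/23 - 34/55) = 2*(868/1265) = 1736/1265 ≈ 1.3723)
A(L) = (2 - L)/L
A(v)*(-138) + q = ((2 - 1*12)/12)*(-138) + 1736/1265 = ((2 - 12)/12)*(-138) + 1736/1265 = ((1/12)*(-10))*(-138) + 1736/1265 = -5/6*(-138) + 1736/1265 = 115 + 1736/1265 = 147211/1265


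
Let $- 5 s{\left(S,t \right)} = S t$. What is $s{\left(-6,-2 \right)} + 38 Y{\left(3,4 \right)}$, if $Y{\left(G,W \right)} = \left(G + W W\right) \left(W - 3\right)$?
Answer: $\frac{3598}{5} \approx 719.6$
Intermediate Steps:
$s{\left(S,t \right)} = - \frac{S t}{5}$
$Y{\left(G,W \right)} = \left(-3 + W\right) \left(G + W^{2}\right)$ ($Y{\left(G,W \right)} = \left(G + W^{2}\right) \left(-3 + W\right) = \left(-3 + W\right) \left(G + W^{2}\right)$)
$s{\left(-6,-2 \right)} + 38 Y{\left(3,4 \right)} = \left(- \frac{1}{5}\right) \left(-6\right) \left(-2\right) + 38 \left(4^{3} - 9 - 3 \cdot 4^{2} + 3 \cdot 4\right) = - \frac{12}{5} + 38 \left(64 - 9 - 48 + 12\right) = - \frac{12}{5} + 38 \cdot 19 = - \frac{12}{5} + 722 = \frac{3598}{5}$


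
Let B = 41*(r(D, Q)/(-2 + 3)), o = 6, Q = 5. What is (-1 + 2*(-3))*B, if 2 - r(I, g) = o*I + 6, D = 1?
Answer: 2870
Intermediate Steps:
r(I, g) = -4 - 6*I (r(I, g) = 2 - (6*I + 6) = 2 - (6 + 6*I) = 2 + (-6 - 6*I) = -4 - 6*I)
B = -410 (B = 41*((-4 - 6*1)/(-2 + 3)) = 41*((-4 - 6)/1) = 41*(-10*1) = 41*(-10) = -410)
(-1 + 2*(-3))*B = (-1 + 2*(-3))*(-410) = (-1 - 6)*(-410) = -7*(-410) = 2870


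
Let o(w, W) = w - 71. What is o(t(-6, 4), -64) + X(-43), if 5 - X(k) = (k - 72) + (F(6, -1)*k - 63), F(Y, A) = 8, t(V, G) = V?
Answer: 450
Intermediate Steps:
o(w, W) = -71 + w
X(k) = 140 - 9*k (X(k) = 5 - ((k - 72) + (8*k - 63)) = 5 - ((-72 + k) + (-63 + 8*k)) = 5 - (-135 + 9*k) = 5 + (135 - 9*k) = 140 - 9*k)
o(t(-6, 4), -64) + X(-43) = (-71 - 6) + (140 - 9*(-43)) = -77 + (140 + 387) = -77 + 527 = 450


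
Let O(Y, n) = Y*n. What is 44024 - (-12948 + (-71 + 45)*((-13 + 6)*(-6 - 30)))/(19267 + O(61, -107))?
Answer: 2157251/49 ≈ 44026.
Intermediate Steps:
44024 - (-12948 + (-71 + 45)*((-13 + 6)*(-6 - 30)))/(19267 + O(61, -107)) = 44024 - (-12948 + (-71 + 45)*((-13 + 6)*(-6 - 30)))/(19267 + 61*(-107)) = 44024 - (-12948 - (-182)*(-36))/(19267 - 6527) = 44024 - (-12948 - 26*252)/12740 = 44024 - (-12948 - 6552)/12740 = 44024 - (-19500)/12740 = 44024 - 1*(-75/49) = 44024 + 75/49 = 2157251/49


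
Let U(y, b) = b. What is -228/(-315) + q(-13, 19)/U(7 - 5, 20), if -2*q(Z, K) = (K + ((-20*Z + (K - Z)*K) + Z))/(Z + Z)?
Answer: 17081/10920 ≈ 1.5642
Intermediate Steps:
q(Z, K) = -(K - 19*Z + K*(K - Z))/(4*Z) (q(Z, K) = -(K + ((-20*Z + (K - Z)*K) + Z))/(2*(Z + Z)) = -(K + ((-20*Z + K*(K - Z)) + Z))/(2*(2*Z)) = -(K + (-19*Z + K*(K - Z)))*1/(2*Z)/2 = -(K - 19*Z + K*(K - Z))*1/(2*Z)/2 = -(K - 19*Z + K*(K - Z))/(4*Z))
-228/(-315) + q(-13, 19)/U(7 - 5, 20) = -228/(-315) + ((1/4)*(-1*19 - 1*19**2 - 13*(19 + 19))/(-13))/20 = -228*(-1/315) + ((1/4)*(-1/13)*(-19 - 1*361 - 13*38))*(1/20) = 76/105 + ((1/4)*(-1/13)*(-19 - 361 - 494))*(1/20) = 76/105 + ((1/4)*(-1/13)*(-874))*(1/20) = 76/105 + (437/26)*(1/20) = 76/105 + 437/520 = 17081/10920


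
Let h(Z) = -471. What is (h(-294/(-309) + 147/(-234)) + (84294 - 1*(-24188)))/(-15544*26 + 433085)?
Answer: 108011/28941 ≈ 3.7321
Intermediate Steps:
(h(-294/(-309) + 147/(-234)) + (84294 - 1*(-24188)))/(-15544*26 + 433085) = (-471 + (84294 - 1*(-24188)))/(-15544*26 + 433085) = (-471 + (84294 + 24188))/(-404144 + 433085) = (-471 + 108482)/28941 = 108011*(1/28941) = 108011/28941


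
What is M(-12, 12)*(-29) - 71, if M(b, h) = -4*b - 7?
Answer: -1260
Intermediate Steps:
M(b, h) = -7 - 4*b
M(-12, 12)*(-29) - 71 = (-7 - 4*(-12))*(-29) - 71 = (-7 + 48)*(-29) - 71 = 41*(-29) - 71 = -1189 - 71 = -1260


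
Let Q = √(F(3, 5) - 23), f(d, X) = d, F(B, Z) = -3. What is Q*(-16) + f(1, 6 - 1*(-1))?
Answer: 1 - 16*I*√26 ≈ 1.0 - 81.584*I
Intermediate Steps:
Q = I*√26 (Q = √(-3 - 23) = √(-26) = I*√26 ≈ 5.099*I)
Q*(-16) + f(1, 6 - 1*(-1)) = (I*√26)*(-16) + 1 = -16*I*√26 + 1 = 1 - 16*I*√26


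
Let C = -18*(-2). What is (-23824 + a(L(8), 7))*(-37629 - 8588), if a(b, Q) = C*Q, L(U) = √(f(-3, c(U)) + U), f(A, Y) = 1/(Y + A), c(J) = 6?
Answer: 1089427124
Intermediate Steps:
f(A, Y) = 1/(A + Y)
L(U) = √(⅓ + U) (L(U) = √(1/(-3 + 6) + U) = √(1/3 + U) = √(⅓ + U))
C = 36
a(b, Q) = 36*Q
(-23824 + a(L(8), 7))*(-37629 - 8588) = (-23824 + 36*7)*(-37629 - 8588) = (-23824 + 252)*(-46217) = -23572*(-46217) = 1089427124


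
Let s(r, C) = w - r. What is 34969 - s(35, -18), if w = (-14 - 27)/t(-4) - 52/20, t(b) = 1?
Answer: 175238/5 ≈ 35048.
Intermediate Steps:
w = -218/5 (w = (-14 - 27)/1 - 52/20 = -41*1 - 52*1/20 = -41 - 13/5 = -218/5 ≈ -43.600)
s(r, C) = -218/5 - r
34969 - s(35, -18) = 34969 - (-218/5 - 1*35) = 34969 - (-218/5 - 35) = 34969 - 1*(-393/5) = 34969 + 393/5 = 175238/5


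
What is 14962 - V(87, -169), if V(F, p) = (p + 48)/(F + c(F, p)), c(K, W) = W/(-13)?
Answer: 1496321/100 ≈ 14963.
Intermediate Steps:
c(K, W) = -W/13 (c(K, W) = W*(-1/13) = -W/13)
V(F, p) = (48 + p)/(F - p/13) (V(F, p) = (p + 48)/(F - p/13) = (48 + p)/(F - p/13))
14962 - V(87, -169) = 14962 - 13*(48 - 169)/(-1*(-169) + 13*87) = 14962 - 13*(-121)/(169 + 1131) = 14962 - 13*(-121)/1300 = 14962 - 1*(-121/100) = 14962 + 121/100 = 1496321/100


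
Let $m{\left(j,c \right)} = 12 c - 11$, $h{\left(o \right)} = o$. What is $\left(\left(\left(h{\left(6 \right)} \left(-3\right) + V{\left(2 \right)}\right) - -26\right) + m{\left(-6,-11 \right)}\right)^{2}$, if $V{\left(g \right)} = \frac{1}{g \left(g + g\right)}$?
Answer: $\frac{1164241}{64} \approx 18191.0$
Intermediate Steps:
$m{\left(j,c \right)} = -11 + 12 c$
$V{\left(g \right)} = \frac{1}{2 g^{2}}$ ($V{\left(g \right)} = \frac{1}{g 2 g} = \frac{1}{2 g^{2}}$)
$\left(\left(\left(h{\left(6 \right)} \left(-3\right) + V{\left(2 \right)}\right) - -26\right) + m{\left(-6,-11 \right)}\right)^{2} = \left(\left(\left(6 \left(-3\right) + \frac{1}{2 \cdot 4}\right) - -26\right) + \left(-11 + 12 \left(-11\right)\right)\right)^{2} = \left(\left(\left(-18 + \frac{1}{2} \cdot \frac{1}{4}\right) + 26\right) - 143\right)^{2} = \left(\left(\left(-18 + \frac{1}{8}\right) + 26\right) - 143\right)^{2} = \left(\left(- \frac{143}{8} + 26\right) - 143\right)^{2} = \left(\frac{65}{8} - 143\right)^{2} = \left(- \frac{1079}{8}\right)^{2} = \frac{1164241}{64}$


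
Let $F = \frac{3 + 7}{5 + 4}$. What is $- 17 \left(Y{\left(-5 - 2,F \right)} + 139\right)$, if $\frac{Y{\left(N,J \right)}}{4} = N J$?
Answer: $- \frac{16507}{9} \approx -1834.1$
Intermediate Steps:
$F = \frac{10}{9} \approx 1.1111$
$Y{\left(N,J \right)} = 4 J N$ ($Y{\left(N,J \right)} = 4 N J = 4 J N$)
$- 17 \left(Y{\left(-5 - 2,F \right)} + 139\right) = - 17 \left(4 \cdot \frac{10}{9} \left(-5 - 2\right) + 139\right) = - 17 \left(4 \cdot \frac{10}{9} \left(-7\right) + 139\right) = - 17 \left(- \frac{280}{9} + 139\right) = \left(-17\right) \frac{971}{9} = - \frac{16507}{9}$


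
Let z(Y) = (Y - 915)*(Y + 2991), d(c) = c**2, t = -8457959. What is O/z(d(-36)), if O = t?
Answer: -8457959/1633347 ≈ -5.1783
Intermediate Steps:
z(Y) = (-915 + Y)*(2991 + Y)
O = -8457959
O/z(d(-36)) = -8457959/(-2736765 + ((-36)**2)**2 + 2076*(-36)**2) = -8457959/(-2736765 + 1296**2 + 2076*1296) = -8457959/(-2736765 + 1679616 + 2690496) = -8457959/1633347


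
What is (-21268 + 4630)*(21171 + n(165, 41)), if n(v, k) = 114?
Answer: -354139830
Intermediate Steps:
(-21268 + 4630)*(21171 + n(165, 41)) = (-21268 + 4630)*(21171 + 114) = -16638*21285 = -354139830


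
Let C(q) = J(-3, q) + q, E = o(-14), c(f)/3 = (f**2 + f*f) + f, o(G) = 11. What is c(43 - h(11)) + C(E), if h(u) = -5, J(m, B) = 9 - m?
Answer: 13991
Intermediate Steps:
c(f) = 3*f + 6*f**2 (c(f) = 3*((f**2 + f*f) + f) = 3*((f**2 + f**2) + f) = 3*(2*f**2 + f) = 3*(f + 2*f**2) = 3*f + 6*f**2)
E = 11
C(q) = 12 + q (C(q) = (9 - 1*(-3)) + q = (9 + 3) + q = 12 + q)
c(43 - h(11)) + C(E) = 3*(43 - 1*(-5))*(1 + 2*(43 - 1*(-5))) + (12 + 11) = 3*(43 + 5)*(1 + 2*(43 + 5)) + 23 = 3*48*(1 + 2*48) + 23 = 3*48*(1 + 96) + 23 = 3*48*97 + 23 = 13968 + 23 = 13991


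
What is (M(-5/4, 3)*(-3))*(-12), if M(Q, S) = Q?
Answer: -45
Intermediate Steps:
(M(-5/4, 3)*(-3))*(-12) = (-5/4*(-3))*(-12) = (-5*¼*(-3))*(-12) = -5/4*(-3)*(-12) = (15/4)*(-12) = -45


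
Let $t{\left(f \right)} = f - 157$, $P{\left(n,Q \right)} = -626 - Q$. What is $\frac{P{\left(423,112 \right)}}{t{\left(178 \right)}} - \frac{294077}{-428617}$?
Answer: $- \frac{14768749}{428617} \approx -34.457$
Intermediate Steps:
$t{\left(f \right)} = -157 + f$
$\frac{P{\left(423,112 \right)}}{t{\left(178 \right)}} - \frac{294077}{-428617} = \frac{-626 - 112}{-157 + 178} - \frac{294077}{-428617} = \frac{-626 - 112}{21} - - \frac{42011}{61231} = \left(-738\right) \frac{1}{21} + \frac{42011}{61231} = - \frac{246}{7} + \frac{42011}{61231} = - \frac{14768749}{428617}$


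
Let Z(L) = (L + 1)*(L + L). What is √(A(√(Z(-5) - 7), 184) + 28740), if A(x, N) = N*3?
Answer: 2*√7323 ≈ 171.15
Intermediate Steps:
Z(L) = 2*L*(1 + L) (Z(L) = (1 + L)*(2*L) = 2*L*(1 + L))
A(x, N) = 3*N
√(A(√(Z(-5) - 7), 184) + 28740) = √(3*184 + 28740) = √(552 + 28740) = √29292 = 2*√7323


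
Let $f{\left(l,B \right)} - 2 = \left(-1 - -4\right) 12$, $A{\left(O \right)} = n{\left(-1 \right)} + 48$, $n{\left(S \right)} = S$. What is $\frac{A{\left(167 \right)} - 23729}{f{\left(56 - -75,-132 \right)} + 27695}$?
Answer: $- \frac{23682}{27733} \approx -0.85393$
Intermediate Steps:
$A{\left(O \right)} = 47$ ($A{\left(O \right)} = -1 + 48 = 47$)
$f{\left(l,B \right)} = 38$ ($f{\left(l,B \right)} = 2 + \left(-1 - -4\right) 12 = 2 + \left(-1 + 4\right) 12 = 2 + 3 \cdot 12 = 2 + 36 = 38$)
$\frac{A{\left(167 \right)} - 23729}{f{\left(56 - -75,-132 \right)} + 27695} = \frac{47 - 23729}{38 + 27695} = - \frac{23682}{27733}$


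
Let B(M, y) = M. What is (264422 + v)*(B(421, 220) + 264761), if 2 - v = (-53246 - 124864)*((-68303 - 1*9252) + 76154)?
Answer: -66101303508852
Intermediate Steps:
v = -249532108 (v = 2 - (-53246 - 124864)*((-68303 - 1*9252) + 76154) = 2 - (-178110)*((-68303 - 9252) + 76154) = 2 - (-178110)*(-77555 + 76154) = 2 - (-178110)*(-1401) = 2 - 1*249532110 = 2 - 249532110 = -249532108)
(264422 + v)*(B(421, 220) + 264761) = (264422 - 249532108)*(421 + 264761) = -249267686*265182 = -66101303508852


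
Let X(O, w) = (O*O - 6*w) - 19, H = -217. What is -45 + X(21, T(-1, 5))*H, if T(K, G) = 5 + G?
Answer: -78599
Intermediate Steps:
X(O, w) = -19 + O**2 - 6*w (X(O, w) = (O**2 - 6*w) - 19 = -19 + O**2 - 6*w)
-45 + X(21, T(-1, 5))*H = -45 + (-19 + 21**2 - 6*(5 + 5))*(-217) = -45 + (-19 + 441 - 6*10)*(-217) = -45 + (-19 + 441 - 60)*(-217) = -45 + 362*(-217) = -45 - 78554 = -78599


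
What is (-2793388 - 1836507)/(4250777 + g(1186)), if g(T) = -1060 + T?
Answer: -4629895/4250903 ≈ -1.0892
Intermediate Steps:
(-2793388 - 1836507)/(4250777 + g(1186)) = (-2793388 - 1836507)/(4250777 + (-1060 + 1186)) = -4629895/(4250777 + 126) = -4629895/4250903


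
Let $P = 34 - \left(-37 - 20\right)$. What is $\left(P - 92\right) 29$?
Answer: $-29$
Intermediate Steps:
$P = 91$ ($P = 34 - -57 = 34 + 57 = 91$)
$\left(P - 92\right) 29 = \left(91 - 92\right) 29 = \left(-1\right) 29 = -29$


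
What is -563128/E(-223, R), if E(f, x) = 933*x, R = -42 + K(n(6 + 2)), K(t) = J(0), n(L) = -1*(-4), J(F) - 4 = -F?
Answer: 281564/17727 ≈ 15.883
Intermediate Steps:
J(F) = 4 - F
n(L) = 4
K(t) = 4 (K(t) = 4 - 1*0 = 4 + 0 = 4)
R = -38 (R = -42 + 4 = -38)
-563128/E(-223, R) = -563128/(933*(-38)) = -563128/(-35454) = -563128*(-1/35454) = 281564/17727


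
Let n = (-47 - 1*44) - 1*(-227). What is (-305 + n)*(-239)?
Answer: 40391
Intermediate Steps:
n = 136 (n = (-47 - 44) + 227 = -91 + 227 = 136)
(-305 + n)*(-239) = (-305 + 136)*(-239) = -169*(-239) = 40391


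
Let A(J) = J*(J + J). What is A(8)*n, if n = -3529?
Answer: -451712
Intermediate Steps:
A(J) = 2*J**2 (A(J) = J*(2*J) = 2*J**2)
A(8)*n = (2*8**2)*(-3529) = (2*64)*(-3529) = 128*(-3529) = -451712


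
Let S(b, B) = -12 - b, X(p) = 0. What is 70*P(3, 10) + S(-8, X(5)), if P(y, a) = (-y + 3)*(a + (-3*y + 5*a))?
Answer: -4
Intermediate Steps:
P(y, a) = (3 - y)*(-3*y + 6*a)
70*P(3, 10) + S(-8, X(5)) = 70*(-9*3 + 3*3**2 + 18*10 - 6*10*3) + (-12 - 1*(-8)) = 70*(-27 + 3*9 + 180 - 180) + (-12 + 8) = 70*(-27 + 27 + 180 - 180) - 4 = 70*0 - 4 = 0 - 4 = -4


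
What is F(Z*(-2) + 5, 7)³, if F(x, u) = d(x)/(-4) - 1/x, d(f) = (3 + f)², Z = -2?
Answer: -34328125/729 ≈ -47089.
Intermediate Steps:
F(x, u) = -1/x - (3 + x)²/4 (F(x, u) = (3 + x)²/(-4) - 1/x = (3 + x)²*(-¼) - 1/x = -(3 + x)²/4 - 1/x = -1/x - (3 + x)²/4)
F(Z*(-2) + 5, 7)³ = (-1/(-2*(-2) + 5) - (3 + (-2*(-2) + 5))²/4)³ = (-1/(4 + 5) - (3 + (4 + 5))²/4)³ = (-1/9 - (3 + 9)²/4)³ = (-1*⅑ - ¼*12²)³ = (-⅑ - ¼*144)³ = (-⅑ - 36)³ = (-325/9)³ = -34328125/729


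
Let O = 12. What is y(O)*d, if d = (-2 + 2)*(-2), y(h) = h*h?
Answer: 0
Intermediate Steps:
y(h) = h²
d = 0 (d = 0*(-2) = 0)
y(O)*d = 12²*0 = 144*0 = 0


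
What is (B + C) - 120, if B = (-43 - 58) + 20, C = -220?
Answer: -421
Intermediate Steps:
B = -81 (B = -101 + 20 = -81)
(B + C) - 120 = (-81 - 220) - 120 = -301 - 120 = -421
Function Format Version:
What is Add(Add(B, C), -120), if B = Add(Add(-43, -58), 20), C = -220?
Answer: -421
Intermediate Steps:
B = -81 (B = Add(-101, 20) = -81)
Add(Add(B, C), -120) = Add(Add(-81, -220), -120) = Add(-301, -120) = -421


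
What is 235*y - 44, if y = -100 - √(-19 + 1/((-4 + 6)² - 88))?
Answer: -23544 - 235*I*√33537/42 ≈ -23544.0 - 1024.7*I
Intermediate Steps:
y = -100 - I*√33537/42 (y = -100 - √(-19 + 1/(2² - 88)) = -100 - √(-19 + 1/(4 - 88)) = -100 - √(-19 + 1/(-84)) = -100 - √(-19 - 1/84) = -100 - √(-1597/84) = -100 - I*√33537/42 ≈ -100.0 - 4.3603*I)
235*y - 44 = 235*(-100 - I*√33537/42) - 44 = (-23500 - 235*I*√33537/42) - 44 = -23544 - 235*I*√33537/42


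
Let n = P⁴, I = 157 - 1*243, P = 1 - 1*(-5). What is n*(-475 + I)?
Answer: -727056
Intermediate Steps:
P = 6 (P = 1 + 5 = 6)
I = -86 (I = 157 - 243 = -86)
n = 1296 (n = 6⁴ = 1296)
n*(-475 + I) = 1296*(-475 - 86) = 1296*(-561) = -727056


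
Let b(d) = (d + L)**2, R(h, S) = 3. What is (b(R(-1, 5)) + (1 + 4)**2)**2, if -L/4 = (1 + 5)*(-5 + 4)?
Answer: 568516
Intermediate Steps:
L = 24 (L = -4*(1 + 5)*(-5 + 4) = -24*(-1) = -4*(-6) = 24)
b(d) = (24 + d)**2 (b(d) = (d + 24)**2 = (24 + d)**2)
(b(R(-1, 5)) + (1 + 4)**2)**2 = ((24 + 3)**2 + (1 + 4)**2)**2 = (27**2 + 5**2)**2 = (729 + 25)**2 = 754**2 = 568516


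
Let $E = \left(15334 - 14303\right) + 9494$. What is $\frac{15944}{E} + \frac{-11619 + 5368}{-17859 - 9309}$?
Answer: $\frac{498958367}{285943200} \approx 1.745$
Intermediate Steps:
$E = 10525$ ($E = 1031 + 9494 = 10525$)
$\frac{15944}{E} + \frac{-11619 + 5368}{-17859 - 9309} = \frac{15944}{10525} + \frac{-11619 + 5368}{-17859 - 9309} = 15944 \cdot \frac{1}{10525} - \frac{6251}{-17859 - 9309} = \frac{15944}{10525} - \frac{6251}{-27168} = \frac{15944}{10525} - - \frac{6251}{27168} = \frac{15944}{10525} + \frac{6251}{27168} = \frac{498958367}{285943200}$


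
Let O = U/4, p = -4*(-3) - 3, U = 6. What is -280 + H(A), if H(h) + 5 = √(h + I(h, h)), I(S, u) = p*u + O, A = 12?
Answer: -285 + 9*√6/2 ≈ -273.98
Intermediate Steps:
p = 9 (p = 12 - 3 = 9)
O = 3/2 (O = 6/4 = 6*(¼) = 3/2 ≈ 1.5000)
I(S, u) = 3/2 + 9*u (I(S, u) = 9*u + 3/2 = 3/2 + 9*u)
H(h) = -5 + √(3/2 + 10*h) (H(h) = -5 + √(h + (3/2 + 9*h)) = -5 + √(3/2 + 10*h))
-280 + H(A) = -280 + (-5 + √(6 + 40*12)/2) = -280 + (-5 + √(6 + 480)/2) = -280 + (-5 + √486/2) = -280 + (-5 + (9*√6)/2) = -280 + (-5 + 9*√6/2) = -285 + 9*√6/2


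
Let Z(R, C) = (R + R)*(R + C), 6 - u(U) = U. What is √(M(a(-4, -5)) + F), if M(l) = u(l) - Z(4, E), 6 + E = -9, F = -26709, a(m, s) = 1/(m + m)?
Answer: I*√425838/4 ≈ 163.14*I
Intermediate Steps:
a(m, s) = 1/(2*m)
u(U) = 6 - U
E = -15 (E = -6 - 9 = -15)
Z(R, C) = 2*R*(C + R) (Z(R, C) = (2*R)*(C + R) = 2*R*(C + R))
M(l) = 94 - l (M(l) = (6 - l) - 2*4*(-15 + 4) = (6 - l) - 2*4*(-11) = (6 - l) - 1*(-88) = (6 - l) + 88 = 94 - l)
√(M(a(-4, -5)) + F) = √((94 - 1/(2*(-4))) - 26709) = √((94 - (-1)/(2*4)) - 26709) = √((94 - 1*(-⅛)) - 26709) = √((94 + ⅛) - 26709) = √(753/8 - 26709) = √(-212919/8) = I*√425838/4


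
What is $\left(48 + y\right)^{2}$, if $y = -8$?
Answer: $1600$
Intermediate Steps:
$\left(48 + y\right)^{2} = \left(48 - 8\right)^{2} = 40^{2} = 1600$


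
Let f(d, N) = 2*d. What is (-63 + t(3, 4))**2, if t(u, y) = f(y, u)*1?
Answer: 3025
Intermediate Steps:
t(u, y) = 2*y (t(u, y) = (2*y)*1 = 2*y)
(-63 + t(3, 4))**2 = (-63 + 2*4)**2 = (-63 + 8)**2 = (-55)**2 = 3025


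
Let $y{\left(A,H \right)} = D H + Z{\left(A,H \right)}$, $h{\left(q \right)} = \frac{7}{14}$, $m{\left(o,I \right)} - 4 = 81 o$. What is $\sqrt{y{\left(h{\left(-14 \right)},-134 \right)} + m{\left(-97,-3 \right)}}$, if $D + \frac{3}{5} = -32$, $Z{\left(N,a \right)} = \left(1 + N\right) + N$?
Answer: $\frac{i \sqrt{87065}}{5} \approx 59.014 i$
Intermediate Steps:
$m{\left(o,I \right)} = 4 + 81 o$
$Z{\left(N,a \right)} = 1 + 2 N$
$h{\left(q \right)} = \frac{1}{2}$ ($h{\left(q \right)} = 7 \cdot \frac{1}{14} = \frac{1}{2}$)
$D = - \frac{163}{5}$ ($D = - \frac{3}{5} - 32 = - \frac{163}{5} \approx -32.6$)
$y{\left(A,H \right)} = 1 + 2 A - \frac{163 H}{5}$ ($y{\left(A,H \right)} = - \frac{163 H}{5} + \left(1 + 2 A\right) = 1 + 2 A - \frac{163 H}{5}$)
$\sqrt{y{\left(h{\left(-14 \right)},-134 \right)} + m{\left(-97,-3 \right)}} = \sqrt{\left(1 + 2 \cdot \frac{1}{2} - - \frac{21842}{5}\right) + \left(4 + 81 \left(-97\right)\right)} = \sqrt{\left(1 + 1 + \frac{21842}{5}\right) + \left(4 - 7857\right)} = \sqrt{\frac{21852}{5} - 7853} = \sqrt{- \frac{17413}{5}} = \frac{i \sqrt{87065}}{5}$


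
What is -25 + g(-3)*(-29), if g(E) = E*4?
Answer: 323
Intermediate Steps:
g(E) = 4*E
-25 + g(-3)*(-29) = -25 + (4*(-3))*(-29) = -25 - 12*(-29) = -25 + 348 = 323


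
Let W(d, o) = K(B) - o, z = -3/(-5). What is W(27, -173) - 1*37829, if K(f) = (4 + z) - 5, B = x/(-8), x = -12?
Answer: -188282/5 ≈ -37656.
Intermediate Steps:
z = ⅗ (z = -3*(-⅕) = ⅗ ≈ 0.60000)
B = 3/2 (B = -12/(-8) = -12*(-⅛) = 3/2 ≈ 1.5000)
K(f) = -⅖ (K(f) = (4 + ⅗) - 5 = 23/5 - 5 = -⅖)
W(d, o) = -⅖ - o
W(27, -173) - 1*37829 = (-⅖ - 1*(-173)) - 1*37829 = (-⅖ + 173) - 37829 = 863/5 - 37829 = -188282/5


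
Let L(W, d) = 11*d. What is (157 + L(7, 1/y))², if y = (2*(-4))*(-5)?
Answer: 39576681/1600 ≈ 24735.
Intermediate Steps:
y = 40 (y = -8*(-5) = 40)
(157 + L(7, 1/y))² = (157 + 11/40)² = (6291/40)² = 39576681/1600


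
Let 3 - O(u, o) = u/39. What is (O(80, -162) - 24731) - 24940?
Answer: -1937132/39 ≈ -49670.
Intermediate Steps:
O(u, o) = 3 - u/39
(O(80, -162) - 24731) - 24940 = ((3 - 1/39*80) - 24731) - 24940 = ((3 - 80/39) - 24731) - 24940 = (37/39 - 24731) - 24940 = -964472/39 - 24940 = -1937132/39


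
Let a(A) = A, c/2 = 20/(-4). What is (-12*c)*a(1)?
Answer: 120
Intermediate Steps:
c = -10 (c = 2*(20/(-4)) = 2*(20*(-¼)) = 2*(-5) = -10)
(-12*c)*a(1) = -12*(-10)*1 = 120*1 = 120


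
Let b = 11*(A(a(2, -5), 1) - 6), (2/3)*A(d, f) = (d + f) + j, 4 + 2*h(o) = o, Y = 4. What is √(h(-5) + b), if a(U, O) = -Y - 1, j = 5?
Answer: 3*I*√6 ≈ 7.3485*I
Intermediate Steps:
h(o) = -2 + o/2
a(U, O) = -5 (a(U, O) = -1*4 - 1 = -4 - 1 = -5)
A(d, f) = 15/2 + 3*d/2 + 3*f/2 (A(d, f) = 3*((d + f) + 5)/2 = 3*(5 + d + f)/2 = 15/2 + 3*d/2 + 3*f/2)
b = -99/2 (b = 11*((15/2 + (3/2)*(-5) + (3/2)*1) - 6) = 11*((15/2 - 15/2 + 3/2) - 6) = 11*(3/2 - 6) = 11*(-9/2) = -99/2 ≈ -49.500)
√(h(-5) + b) = √((-2 + (½)*(-5)) - 99/2) = √((-2 - 5/2) - 99/2) = √(-9/2 - 99/2) = √(-54) = 3*I*√6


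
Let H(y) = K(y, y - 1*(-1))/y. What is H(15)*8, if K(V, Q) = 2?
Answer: 16/15 ≈ 1.0667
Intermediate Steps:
H(y) = 2/y
H(15)*8 = (2/15)*8 = 16/15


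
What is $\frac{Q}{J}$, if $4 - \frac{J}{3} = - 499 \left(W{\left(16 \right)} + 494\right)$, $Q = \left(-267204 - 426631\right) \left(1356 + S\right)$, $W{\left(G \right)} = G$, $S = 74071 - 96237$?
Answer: $\frac{7219353175}{381741} \approx 18912.0$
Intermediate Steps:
$S = -22166$
$Q = 14438706350$ ($Q = \left(-267204 - 426631\right) \left(1356 - 22166\right) = \left(-693835\right) \left(-20810\right) = 14438706350$)
$J = 763482$ ($J = 12 - 3 \left(- 499 \left(16 + 494\right)\right) = 12 - 3 \left(\left(-499\right) 510\right) = 12 - -763470 = 12 + 763470 = 763482$)
$\frac{Q}{J} = \frac{14438706350}{763482} = 14438706350 \cdot \frac{1}{763482} = \frac{7219353175}{381741}$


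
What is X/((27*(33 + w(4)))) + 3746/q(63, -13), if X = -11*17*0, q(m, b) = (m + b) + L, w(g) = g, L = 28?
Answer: 1873/39 ≈ 48.026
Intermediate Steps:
q(m, b) = 28 + b + m (q(m, b) = (m + b) + 28 = (b + m) + 28 = 28 + b + m)
X = 0 (X = -187*0 = 0)
X/((27*(33 + w(4)))) + 3746/q(63, -13) = 0/((27*(33 + 4))) + 3746/(28 - 13 + 63) = 0/((27*37)) + 3746/78 = 0/999 + 3746*(1/78) = 0*(1/999) + 1873/39 = 0 + 1873/39 = 1873/39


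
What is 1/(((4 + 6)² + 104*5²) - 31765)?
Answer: -1/29065 ≈ -3.4406e-5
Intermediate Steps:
1/(((4 + 6)² + 104*5²) - 31765) = 1/((10² + 104*25) - 31765) = 1/((100 + 2600) - 31765) = 1/(2700 - 31765) = 1/(-29065) = -1/29065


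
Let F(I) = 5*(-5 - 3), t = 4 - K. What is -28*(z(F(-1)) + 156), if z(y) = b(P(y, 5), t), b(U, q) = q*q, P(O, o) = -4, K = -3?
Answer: -5740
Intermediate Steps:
t = 7 (t = 4 - 1*(-3) = 4 + 3 = 7)
F(I) = -40 (F(I) = 5*(-8) = -40)
b(U, q) = q**2
z(y) = 49 (z(y) = 7**2 = 49)
-28*(z(F(-1)) + 156) = -28*(49 + 156) = -28*205 = -5740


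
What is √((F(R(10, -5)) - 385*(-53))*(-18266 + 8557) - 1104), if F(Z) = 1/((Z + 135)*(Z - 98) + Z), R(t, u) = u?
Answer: I*√98467237223970/705 ≈ 14075.0*I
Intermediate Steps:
F(Z) = 1/(Z + (-98 + Z)*(135 + Z)) (F(Z) = 1/((135 + Z)*(-98 + Z) + Z) = 1/((-98 + Z)*(135 + Z) + Z) = 1/(Z + (-98 + Z)*(135 + Z)))
√((F(R(10, -5)) - 385*(-53))*(-18266 + 8557) - 1104) = √((1/(-13230 + (-5)² + 38*(-5)) - 385*(-53))*(-18266 + 8557) - 1104) = √((1/(-13230 + 25 - 190) + 20405)*(-9709) - 1104) = √((1/(-13395) + 20405)*(-9709) - 1104) = √((-1/13395 + 20405)*(-9709) - 1104) = √((273324974/13395)*(-9709) - 1104) = √(-139669061714/705 - 1104) = √(-139669840034/705) = I*√98467237223970/705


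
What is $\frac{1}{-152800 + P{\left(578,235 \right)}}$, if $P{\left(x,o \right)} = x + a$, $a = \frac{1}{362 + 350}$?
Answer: $- \frac{712}{108382063} \approx -6.5694 \cdot 10^{-6}$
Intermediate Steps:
$a = \frac{1}{712} \approx 0.0014045$
$P{\left(x,o \right)} = \frac{1}{712} + x$ ($P{\left(x,o \right)} = x + \frac{1}{712} = \frac{1}{712} + x$)
$\frac{1}{-152800 + P{\left(578,235 \right)}} = \frac{1}{-152800 + \left(\frac{1}{712} + 578\right)} = \frac{1}{-152800 + \frac{411537}{712}} = \frac{1}{- \frac{108382063}{712}} = - \frac{712}{108382063}$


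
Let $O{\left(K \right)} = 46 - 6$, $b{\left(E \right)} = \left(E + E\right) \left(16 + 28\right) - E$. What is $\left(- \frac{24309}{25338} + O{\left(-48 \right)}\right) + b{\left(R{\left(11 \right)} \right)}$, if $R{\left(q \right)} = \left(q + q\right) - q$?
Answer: $\frac{8412559}{8446} \approx 996.04$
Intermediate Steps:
$R{\left(q \right)} = q$ ($R{\left(q \right)} = 2 q - q = q$)
$b{\left(E \right)} = 87 E$ ($b{\left(E \right)} = 2 E 44 - E = 88 E - E = 87 E$)
$O{\left(K \right)} = 40$ ($O{\left(K \right)} = 46 - 6 = 40$)
$\left(- \frac{24309}{25338} + O{\left(-48 \right)}\right) + b{\left(R{\left(11 \right)} \right)} = \left(- \frac{24309}{25338} + 40\right) + 87 \cdot 11 = \left(\left(-24309\right) \frac{1}{25338} + 40\right) + 957 = \left(- \frac{8103}{8446} + 40\right) + 957 = \frac{329737}{8446} + 957 = \frac{8412559}{8446}$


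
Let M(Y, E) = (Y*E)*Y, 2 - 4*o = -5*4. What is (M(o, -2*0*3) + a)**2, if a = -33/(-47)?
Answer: 1089/2209 ≈ 0.49298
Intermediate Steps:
o = 11/2 (o = 1/2 - (-5)*4/4 = 1/2 - 1/4*(-20) = 1/2 + 5 = 11/2 ≈ 5.5000)
M(Y, E) = E*Y**2 (M(Y, E) = (E*Y)*Y = E*Y**2)
a = 33/47 (a = -33*(-1/47) = 33/47 ≈ 0.70213)
(M(o, -2*0*3) + a)**2 = ((-2*0*3)*(11/2)**2 + 33/47)**2 = ((0*3)*(121/4) + 33/47)**2 = (0*(121/4) + 33/47)**2 = (0 + 33/47)**2 = (33/47)**2 = 1089/2209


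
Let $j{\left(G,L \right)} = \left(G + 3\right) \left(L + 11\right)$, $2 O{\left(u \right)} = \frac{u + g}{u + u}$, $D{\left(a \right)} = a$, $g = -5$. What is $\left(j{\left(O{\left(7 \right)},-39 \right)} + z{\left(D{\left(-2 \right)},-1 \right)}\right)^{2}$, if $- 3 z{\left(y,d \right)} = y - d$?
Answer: $\frac{66049}{9} \approx 7338.8$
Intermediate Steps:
$z{\left(y,d \right)} = - \frac{y}{3} + \frac{d}{3}$ ($z{\left(y,d \right)} = - \frac{y - d}{3} = - \frac{y}{3} + \frac{d}{3}$)
$O{\left(u \right)} = \frac{-5 + u}{4 u}$ ($O{\left(u \right)} = \frac{\left(u - 5\right) \frac{1}{u + u}}{2} = \frac{\left(-5 + u\right) \frac{1}{2 u}}{2} = \frac{\frac{1}{2} \frac{1}{u} \left(-5 + u\right)}{2} = \frac{-5 + u}{4 u}$)
$j{\left(G,L \right)} = \left(3 + G\right) \left(11 + L\right)$
$\left(j{\left(O{\left(7 \right)},-39 \right)} + z{\left(D{\left(-2 \right)},-1 \right)}\right)^{2} = \left(\left(33 + 3 \left(-39\right) + 11 \frac{-5 + 7}{4 \cdot 7} + \frac{-5 + 7}{4 \cdot 7} \left(-39\right)\right) + \left(\left(- \frac{1}{3}\right) \left(-2\right) + \frac{1}{3} \left(-1\right)\right)\right)^{2} = \left(\left(33 - 117 + 11 \cdot \frac{1}{4} \cdot \frac{1}{7} \cdot 2 + \frac{1}{4} \cdot \frac{1}{7} \cdot 2 \left(-39\right)\right) + \left(\frac{2}{3} - \frac{1}{3}\right)\right)^{2} = \left(\left(33 - 117 + 11 \cdot \frac{1}{14} + \frac{1}{14} \left(-39\right)\right) + \frac{1}{3}\right)^{2} = \left(\left(33 - 117 + \frac{11}{14} - \frac{39}{14}\right) + \frac{1}{3}\right)^{2} = \left(-86 + \frac{1}{3}\right)^{2} = \left(- \frac{257}{3}\right)^{2} = \frac{66049}{9}$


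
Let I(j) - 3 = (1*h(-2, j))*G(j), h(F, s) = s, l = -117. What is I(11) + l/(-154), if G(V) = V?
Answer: 19213/154 ≈ 124.76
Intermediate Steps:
I(j) = 3 + j² (I(j) = 3 + (1*j)*j = 3 + j*j = 3 + j²)
I(11) + l/(-154) = (3 + 11²) - 117/(-154) = (3 + 121) - 117*(-1/154) = 124 + 117/154 = 19213/154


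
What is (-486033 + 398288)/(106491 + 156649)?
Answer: -17549/52628 ≈ -0.33345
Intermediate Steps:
(-486033 + 398288)/(106491 + 156649) = -87745/263140 = -87745*1/263140 = -17549/52628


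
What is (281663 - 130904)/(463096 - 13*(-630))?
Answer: 150759/471286 ≈ 0.31989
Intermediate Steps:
(281663 - 130904)/(463096 - 13*(-630)) = 150759/(463096 + 8190) = 150759/471286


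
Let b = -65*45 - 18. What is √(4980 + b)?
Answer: √2037 ≈ 45.133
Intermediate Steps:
b = -2943 (b = -2925 - 18 = -2943)
√(4980 + b) = √(4980 - 2943) = √2037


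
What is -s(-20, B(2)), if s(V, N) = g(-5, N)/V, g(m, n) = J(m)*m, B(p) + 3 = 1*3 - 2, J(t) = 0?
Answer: 0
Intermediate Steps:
B(p) = -2 (B(p) = -3 + (1*3 - 2) = -3 + (3 - 2) = -3 + 1 = -2)
g(m, n) = 0 (g(m, n) = 0*m = 0)
s(V, N) = 0 (s(V, N) = 0/V = 0)
-s(-20, B(2)) = -1*0 = 0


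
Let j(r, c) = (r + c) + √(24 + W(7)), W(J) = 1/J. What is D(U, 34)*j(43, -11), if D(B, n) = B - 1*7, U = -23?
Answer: -960 - 390*√7/7 ≈ -1107.4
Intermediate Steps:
D(B, n) = -7 + B (D(B, n) = B - 7 = -7 + B)
j(r, c) = c + r + 13*√7/7 (j(r, c) = (r + c) + √(24 + 1/7) = (c + r) + √(24 + ⅐) = (c + r) + √(169/7) = (c + r) + 13*√7/7 = c + r + 13*√7/7)
D(U, 34)*j(43, -11) = (-7 - 23)*(-11 + 43 + 13*√7/7) = -30*(32 + 13*√7/7) = -960 - 390*√7/7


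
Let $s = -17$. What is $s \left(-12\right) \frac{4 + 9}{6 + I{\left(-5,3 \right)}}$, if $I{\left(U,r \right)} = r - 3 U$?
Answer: $\frac{221}{2} \approx 110.5$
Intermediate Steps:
$s \left(-12\right) \frac{4 + 9}{6 + I{\left(-5,3 \right)}} = \left(-17\right) \left(-12\right) \frac{4 + 9}{6 + \left(3 - -15\right)} = 204 \frac{13}{6 + \left(3 + 15\right)} = 204 \frac{13}{6 + 18} = 204 \cdot \frac{13}{24} = \frac{221}{2}$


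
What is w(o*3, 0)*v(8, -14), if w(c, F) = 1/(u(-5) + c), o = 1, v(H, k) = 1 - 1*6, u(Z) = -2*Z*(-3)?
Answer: 5/27 ≈ 0.18519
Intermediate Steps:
u(Z) = 6*Z
v(H, k) = -5 (v(H, k) = 1 - 6 = -5)
w(c, F) = 1/(-30 + c) (w(c, F) = 1/(6*(-5) + c) = 1/(-30 + c))
w(o*3, 0)*v(8, -14) = -5/(-30 + 1*3) = -5/(-30 + 3) = -5/(-27) = -1/27*(-5) = 5/27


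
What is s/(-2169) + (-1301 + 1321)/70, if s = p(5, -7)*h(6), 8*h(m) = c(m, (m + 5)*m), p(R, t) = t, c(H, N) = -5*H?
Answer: 5539/20244 ≈ 0.27361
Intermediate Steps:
h(m) = -5*m/8 (h(m) = (-5*m)/8 = -5*m/8)
s = 105/4 (s = -(-35)*6/8 = -7*(-15/4) = 105/4 ≈ 26.250)
s/(-2169) + (-1301 + 1321)/70 = (105/4)/(-2169) + (-1301 + 1321)/70 = (105/4)*(-1/2169) + 20*(1/70) = -35/2892 + 2/7 = 5539/20244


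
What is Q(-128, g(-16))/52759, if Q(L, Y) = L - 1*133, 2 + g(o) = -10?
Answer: -261/52759 ≈ -0.0049470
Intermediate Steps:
g(o) = -12 (g(o) = -2 - 10 = -12)
Q(L, Y) = -133 + L (Q(L, Y) = L - 133 = -133 + L)
Q(-128, g(-16))/52759 = (-133 - 128)/52759 = -261*1/52759 = -261/52759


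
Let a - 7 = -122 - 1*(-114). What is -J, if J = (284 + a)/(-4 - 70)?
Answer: 283/74 ≈ 3.8243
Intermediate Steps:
a = -1 (a = 7 + (-122 - 1*(-114)) = 7 + (-122 + 114) = 7 - 8 = -1)
J = -283/74 (J = (284 - 1)/(-4 - 70) = 283/(-74) = 283*(-1/74) = -283/74 ≈ -3.8243)
-J = -1*(-283/74) = 283/74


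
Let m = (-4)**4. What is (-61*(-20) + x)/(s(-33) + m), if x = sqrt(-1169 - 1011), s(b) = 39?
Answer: 244/59 + 2*I*sqrt(545)/295 ≈ 4.1356 + 0.15827*I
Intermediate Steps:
m = 256
x = 2*I*sqrt(545) (x = sqrt(-2180) = 2*I*sqrt(545) ≈ 46.69*I)
(-61*(-20) + x)/(s(-33) + m) = (-61*(-20) + 2*I*sqrt(545))/(39 + 256) = (1220 + 2*I*sqrt(545))/295 = (1220 + 2*I*sqrt(545))*(1/295) = 244/59 + 2*I*sqrt(545)/295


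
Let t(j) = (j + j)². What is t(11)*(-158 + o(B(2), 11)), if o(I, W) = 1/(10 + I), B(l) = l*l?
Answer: -535062/7 ≈ -76437.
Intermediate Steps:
t(j) = 4*j² (t(j) = (2*j)² = 4*j²)
B(l) = l²
t(11)*(-158 + o(B(2), 11)) = (4*11²)*(-158 + 1/(10 + 2²)) = (4*121)*(-158 + 1/(10 + 4)) = 484*(-158 + 1/14) = 484*(-2211/14) = -535062/7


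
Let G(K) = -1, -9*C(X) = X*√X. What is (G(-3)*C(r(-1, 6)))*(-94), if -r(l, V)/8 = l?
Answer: -1504*√2/9 ≈ -236.33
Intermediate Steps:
r(l, V) = -8*l
C(X) = -X^(3/2)/9 (C(X) = -X*√X/9 = -X^(3/2)/9)
(G(-3)*C(r(-1, 6)))*(-94) = -(-1)*(-8*(-1))^(3/2)/9*(-94) = -(-1)*8^(3/2)/9*(-94) = -(-1)*16*√2/9*(-94) = -(-16)*√2/9*(-94) = (16*√2/9)*(-94) = -1504*√2/9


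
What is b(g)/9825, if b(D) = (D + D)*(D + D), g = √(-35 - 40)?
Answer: -4/131 ≈ -0.030534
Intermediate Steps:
g = 5*I*√3 (g = √(-75) = 5*I*√3 ≈ 8.6602*I)
b(D) = 4*D² (b(D) = (2*D)*(2*D) = 4*D²)
b(g)/9825 = (4*(5*I*√3)²)/9825 = (4*(-75))*(1/9825) = -300*1/9825 = -4/131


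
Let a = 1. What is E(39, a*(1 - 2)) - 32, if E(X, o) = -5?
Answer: -37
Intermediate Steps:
E(39, a*(1 - 2)) - 32 = -5 - 32 = -37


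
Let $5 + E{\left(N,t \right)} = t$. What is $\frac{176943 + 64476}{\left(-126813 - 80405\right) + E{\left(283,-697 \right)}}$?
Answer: $- \frac{241419}{207920} \approx -1.1611$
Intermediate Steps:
$E{\left(N,t \right)} = -5 + t$
$\frac{176943 + 64476}{\left(-126813 - 80405\right) + E{\left(283,-697 \right)}} = \frac{176943 + 64476}{\left(-126813 - 80405\right) - 702} = \frac{241419}{-207218 - 702} = \frac{241419}{-207920} = 241419 \left(- \frac{1}{207920}\right) = - \frac{241419}{207920}$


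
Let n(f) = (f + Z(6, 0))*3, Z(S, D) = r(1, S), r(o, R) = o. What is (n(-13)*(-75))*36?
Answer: 97200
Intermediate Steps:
Z(S, D) = 1
n(f) = 3 + 3*f (n(f) = (f + 1)*3 = (1 + f)*3 = 3 + 3*f)
(n(-13)*(-75))*36 = ((3 + 3*(-13))*(-75))*36 = ((3 - 39)*(-75))*36 = -36*(-75)*36 = 2700*36 = 97200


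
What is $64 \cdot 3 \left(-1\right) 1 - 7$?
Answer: $-199$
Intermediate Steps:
$64 \cdot 3 \left(-1\right) 1 - 7 = 64 \left(\left(-3\right) 1\right) - 7 = 64 \left(-3\right) - 7 = -192 - 7 = -199$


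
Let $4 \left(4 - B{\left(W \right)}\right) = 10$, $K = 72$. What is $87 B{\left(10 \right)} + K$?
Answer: $\frac{405}{2} \approx 202.5$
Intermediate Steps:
$B{\left(W \right)} = \frac{3}{2}$ ($B{\left(W \right)} = 4 - \frac{5}{2} = \frac{3}{2}$)
$87 B{\left(10 \right)} + K = 87 \cdot \frac{3}{2} + 72 = \frac{261}{2} + 72 = \frac{405}{2}$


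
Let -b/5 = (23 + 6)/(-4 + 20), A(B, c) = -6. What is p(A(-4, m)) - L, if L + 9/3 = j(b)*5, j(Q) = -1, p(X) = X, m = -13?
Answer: 2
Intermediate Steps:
b = -145/16 (b = -5*(23 + 6)/(-4 + 20) = -145/16 ≈ -9.0625)
L = -8 (L = -3 - 1*5 = -3 - 5 = -8)
p(A(-4, m)) - L = -6 - 1*(-8) = -6 + 8 = 2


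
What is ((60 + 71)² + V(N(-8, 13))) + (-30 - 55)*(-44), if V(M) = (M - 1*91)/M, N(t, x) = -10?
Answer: 209111/10 ≈ 20911.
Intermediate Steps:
V(M) = (-91 + M)/M (V(M) = (M - 91)/M = (-91 + M)/M)
((60 + 71)² + V(N(-8, 13))) + (-30 - 55)*(-44) = ((60 + 71)² + (-91 - 10)/(-10)) + (-30 - 55)*(-44) = (131² - ⅒*(-101)) - 85*(-44) = (17161 + 101/10) + 3740 = 171711/10 + 3740 = 209111/10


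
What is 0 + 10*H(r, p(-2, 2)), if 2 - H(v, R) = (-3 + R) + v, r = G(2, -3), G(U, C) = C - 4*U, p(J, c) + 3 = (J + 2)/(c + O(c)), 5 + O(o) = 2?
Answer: 190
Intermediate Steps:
O(o) = -3 (O(o) = -5 + 2 = -3)
p(J, c) = -3 + (2 + J)/(-3 + c) (p(J, c) = -3 + (J + 2)/(c - 3) = -3 + (2 + J)/(-3 + c))
r = -11 (r = -3 - 4*2 = -3 - 8 = -11)
H(v, R) = 5 - R - v (H(v, R) = 2 - ((-3 + R) + v) = 2 - (-3 + R + v) = 2 + (3 - R - v) = 5 - R - v)
0 + 10*H(r, p(-2, 2)) = 0 + 10*(5 - (11 - 2 - 3*2)/(-3 + 2) - 1*(-11)) = 0 + 10*(5 - (11 - 2 - 6)/(-1) + 11) = 0 + 10*(5 - (-1)*3 + 11) = 0 + 10*(5 - 1*(-3) + 11) = 0 + 10*(5 + 3 + 11) = 0 + 10*19 = 0 + 190 = 190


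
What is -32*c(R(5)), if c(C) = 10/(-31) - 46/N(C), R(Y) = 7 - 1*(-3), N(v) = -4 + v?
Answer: 23776/93 ≈ 255.66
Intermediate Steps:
R(Y) = 10 (R(Y) = 7 + 3 = 10)
c(C) = -10/31 - 46/(-4 + C) (c(C) = 10/(-31) - 46/(-4 + C) = 10*(-1/31) - 46/(-4 + C) = -10/31 - 46/(-4 + C))
-32*c(R(5)) = -64*(-693 - 5*10)/(31*(-4 + 10)) = -64*(-693 - 50)/(31*6) = -64*(-743)/(31*6) = -32*(-743/93) = 23776/93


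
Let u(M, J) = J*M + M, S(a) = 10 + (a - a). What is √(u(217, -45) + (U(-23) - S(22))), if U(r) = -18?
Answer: 6*I*√266 ≈ 97.857*I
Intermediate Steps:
S(a) = 10 (S(a) = 10 + 0 = 10)
u(M, J) = M + J*M
√(u(217, -45) + (U(-23) - S(22))) = √(217*(1 - 45) + (-18 - 1*10)) = √(217*(-44) + (-18 - 10)) = √(-9548 - 28) = √(-9576) = 6*I*√266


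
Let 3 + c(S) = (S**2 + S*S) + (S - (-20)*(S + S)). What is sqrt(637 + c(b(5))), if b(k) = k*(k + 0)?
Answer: sqrt(2909) ≈ 53.935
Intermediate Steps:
b(k) = k**2 (b(k) = k*k = k**2)
c(S) = -3 + 2*S**2 + 41*S (c(S) = -3 + ((S**2 + S*S) + (S - (-20)*(S + S))) = -3 + ((S**2 + S**2) + (S - (-20)*2*S)) = -3 + (2*S**2 + (S - (-40)*S)) = -3 + (2*S**2 + (S + 40*S)) = -3 + (2*S**2 + 41*S) = -3 + 2*S**2 + 41*S)
sqrt(637 + c(b(5))) = sqrt(637 + (-3 + 2*(5**2)**2 + 41*5**2)) = sqrt(637 + (-3 + 2*25**2 + 41*25)) = sqrt(637 + (-3 + 2*625 + 1025)) = sqrt(637 + (-3 + 1250 + 1025)) = sqrt(637 + 2272) = sqrt(2909)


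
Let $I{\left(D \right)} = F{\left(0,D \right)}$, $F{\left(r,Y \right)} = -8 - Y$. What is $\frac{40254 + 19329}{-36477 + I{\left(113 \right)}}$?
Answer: $- \frac{59583}{36598} \approx -1.628$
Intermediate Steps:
$I{\left(D \right)} = -8 - D$
$\frac{40254 + 19329}{-36477 + I{\left(113 \right)}} = \frac{40254 + 19329}{-36477 - 121} = \frac{59583}{-36477 - 121} = \frac{59583}{-36598} = 59583 \left(- \frac{1}{36598}\right) = - \frac{59583}{36598}$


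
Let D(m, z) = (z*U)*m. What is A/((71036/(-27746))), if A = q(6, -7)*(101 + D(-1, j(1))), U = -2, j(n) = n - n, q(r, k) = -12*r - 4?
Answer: 53244574/17759 ≈ 2998.2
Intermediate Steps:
q(r, k) = -4 - 12*r
j(n) = 0
D(m, z) = -2*m*z (D(m, z) = (z*(-2))*m = (-2*z)*m = -2*m*z)
A = -7676 (A = (-4 - 12*6)*(101 - 2*(-1)*0) = (-4 - 72)*(101 + 0) = -76*101 = -7676)
A/((71036/(-27746))) = -7676/(71036/(-27746)) = -7676/(71036*(-1/27746)) = -7676/(-35518/13873) = -7676*(-13873/35518) = 53244574/17759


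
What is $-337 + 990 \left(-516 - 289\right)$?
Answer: $-797287$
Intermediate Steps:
$-337 + 990 \left(-516 - 289\right) = -337 + 990 \left(-805\right) = -337 - 796950 = -797287$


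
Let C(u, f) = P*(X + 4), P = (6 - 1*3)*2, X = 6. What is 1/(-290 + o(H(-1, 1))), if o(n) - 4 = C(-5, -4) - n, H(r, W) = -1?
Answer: -1/225 ≈ -0.0044444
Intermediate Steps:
P = 6 (P = (6 - 3)*2 = 3*2 = 6)
C(u, f) = 60 (C(u, f) = 6*(6 + 4) = 6*10 = 60)
o(n) = 64 - n (o(n) = 4 + (60 - n) = 64 - n)
1/(-290 + o(H(-1, 1))) = 1/(-290 + (64 - 1*(-1))) = 1/(-290 + (64 + 1)) = 1/(-290 + 65) = 1/(-225) = -1/225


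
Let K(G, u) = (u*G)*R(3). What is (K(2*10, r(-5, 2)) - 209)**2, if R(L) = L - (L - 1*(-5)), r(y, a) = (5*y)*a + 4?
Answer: 19280881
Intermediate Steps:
r(y, a) = 4 + 5*a*y (r(y, a) = 5*a*y + 4 = 4 + 5*a*y)
R(L) = -5 (R(L) = L - (L + 5) = L - (5 + L) = L + (-5 - L) = -5)
K(G, u) = -5*G*u (K(G, u) = (u*G)*(-5) = (G*u)*(-5) = -5*G*u)
(K(2*10, r(-5, 2)) - 209)**2 = (-5*2*10*(4 + 5*2*(-5)) - 209)**2 = (-5*20*(4 - 50) - 209)**2 = (-5*20*(-46) - 209)**2 = (4600 - 209)**2 = 4391**2 = 19280881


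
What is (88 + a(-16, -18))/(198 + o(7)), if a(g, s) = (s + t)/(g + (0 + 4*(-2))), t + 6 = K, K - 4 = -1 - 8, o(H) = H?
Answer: 2141/4920 ≈ 0.43516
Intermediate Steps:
K = -5 (K = 4 + (-1 - 8) = 4 - 9 = -5)
t = -11 (t = -6 - 5 = -11)
a(g, s) = (-11 + s)/(-8 + g) (a(g, s) = (s - 11)/(g + (0 + 4*(-2))) = (-11 + s)/(g + (0 - 8)) = (-11 + s)/(g - 8) = (-11 + s)/(-8 + g))
(88 + a(-16, -18))/(198 + o(7)) = (88 + (-11 - 18)/(-8 - 16))/(198 + 7) = (88 - 29/(-24))/205 = (88 - 1/24*(-29))*(1/205) = (88 + 29/24)*(1/205) = (2141/24)*(1/205) = 2141/4920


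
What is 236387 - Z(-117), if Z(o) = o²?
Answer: 222698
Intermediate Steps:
236387 - Z(-117) = 236387 - 1*(-117)² = 236387 - 1*13689 = 236387 - 13689 = 222698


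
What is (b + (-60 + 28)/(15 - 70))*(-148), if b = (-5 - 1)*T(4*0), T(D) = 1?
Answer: 44104/55 ≈ 801.89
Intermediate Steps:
b = -6 (b = (-5 - 1)*1 = -6*1 = -6)
(b + (-60 + 28)/(15 - 70))*(-148) = (-6 + (-60 + 28)/(15 - 70))*(-148) = (-6 - 32/(-55))*(-148) = (-6 - 32*(-1/55))*(-148) = (-6 + 32/55)*(-148) = -298/55*(-148) = 44104/55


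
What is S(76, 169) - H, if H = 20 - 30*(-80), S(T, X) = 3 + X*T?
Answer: 10427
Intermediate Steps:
S(T, X) = 3 + T*X
H = 2420 (H = 20 + 2400 = 2420)
S(76, 169) - H = (3 + 76*169) - 1*2420 = (3 + 12844) - 2420 = 12847 - 2420 = 10427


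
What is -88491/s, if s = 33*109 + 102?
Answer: -29497/1233 ≈ -23.923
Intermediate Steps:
s = 3699 (s = 3597 + 102 = 3699)
-88491/s = -88491/3699 = -88491*1/3699 = -29497/1233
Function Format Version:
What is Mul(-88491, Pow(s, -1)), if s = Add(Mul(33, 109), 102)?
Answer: Rational(-29497, 1233) ≈ -23.923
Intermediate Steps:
s = 3699 (s = Add(3597, 102) = 3699)
Mul(-88491, Pow(s, -1)) = Mul(-88491, Pow(3699, -1)) = Mul(-88491, Rational(1, 3699)) = Rational(-29497, 1233)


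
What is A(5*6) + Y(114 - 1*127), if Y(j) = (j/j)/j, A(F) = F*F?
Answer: 11699/13 ≈ 899.92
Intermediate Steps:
A(F) = F²
Y(j) = 1/j
A(5*6) + Y(114 - 1*127) = (5*6)² + 1/(114 - 1*127) = 30² + 1/(114 - 127) = 900 + 1/(-13) = 900 - 1/13 = 11699/13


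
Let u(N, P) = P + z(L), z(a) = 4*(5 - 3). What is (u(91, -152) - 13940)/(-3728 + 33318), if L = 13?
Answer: -7042/14795 ≈ -0.47597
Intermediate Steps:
z(a) = 8 (z(a) = 4*2 = 8)
u(N, P) = 8 + P (u(N, P) = P + 8 = 8 + P)
(u(91, -152) - 13940)/(-3728 + 33318) = ((8 - 152) - 13940)/(-3728 + 33318) = (-144 - 13940)/29590 = -14084*1/29590 = -7042/14795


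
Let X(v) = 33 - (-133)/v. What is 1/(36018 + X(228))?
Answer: 12/432619 ≈ 2.7738e-5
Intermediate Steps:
X(v) = 33 + 133/v
1/(36018 + X(228)) = 1/(36018 + (33 + 133/228)) = 1/(36018 + (33 + 133*(1/228))) = 1/(36018 + (33 + 7/12)) = 1/(36018 + 403/12) = 1/(432619/12) = 12/432619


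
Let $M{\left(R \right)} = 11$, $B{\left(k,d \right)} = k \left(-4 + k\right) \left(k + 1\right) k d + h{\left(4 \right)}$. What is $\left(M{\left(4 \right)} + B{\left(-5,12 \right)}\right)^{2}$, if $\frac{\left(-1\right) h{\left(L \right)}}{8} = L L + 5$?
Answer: $113273449$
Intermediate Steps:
$h{\left(L \right)} = -40 - 8 L^{2}$ ($h{\left(L \right)} = - 8 \left(L L + 5\right) = - 8 \left(L^{2} + 5\right) = - 8 \left(5 + L^{2}\right) = -40 - 8 L^{2}$)
$B{\left(k,d \right)} = -168 + d k^{2} \left(1 + k\right) \left(-4 + k\right)$ ($B{\left(k,d \right)} = k \left(-4 + k\right) \left(k + 1\right) k d - \left(40 + 8 \cdot 4^{2}\right) = k \left(-4 + k\right) \left(1 + k\right) k d - 168 = k \left(1 + k\right) \left(-4 + k\right) k d - 168 = k^{2} \left(1 + k\right) \left(-4 + k\right) d - 168 = d k^{2} \left(1 + k\right) \left(-4 + k\right) - 168 = -168 + d k^{2} \left(1 + k\right) \left(-4 + k\right)$)
$\left(M{\left(4 \right)} + B{\left(-5,12 \right)}\right)^{2} = \left(11 - \left(168 - 7500 - 4500 + 1200\right)\right)^{2} = \left(11 - \left(-7332 - 4500 + 1200\right)\right)^{2} = \left(11 + \left(-168 + 7500 - 1200 + 4500\right)\right)^{2} = \left(11 + 10632\right)^{2} = 10643^{2} = 113273449$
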